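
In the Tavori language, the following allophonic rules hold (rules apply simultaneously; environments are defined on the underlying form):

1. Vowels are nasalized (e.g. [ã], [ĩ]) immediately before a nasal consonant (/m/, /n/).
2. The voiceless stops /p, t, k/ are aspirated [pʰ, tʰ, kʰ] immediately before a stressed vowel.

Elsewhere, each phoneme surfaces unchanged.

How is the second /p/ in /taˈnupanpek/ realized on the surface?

[p]

/p/ (between /n/ and /e/): rule 2 targets it, but not immediately before a stressed vowel → unchanged [p].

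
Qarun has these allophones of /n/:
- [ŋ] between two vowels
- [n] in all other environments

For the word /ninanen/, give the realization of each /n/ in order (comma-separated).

[n], [ŋ], [ŋ], [n]

Occurrence 1 (position 1): no conditioning environment matches → elsewhere allophone [n].
Occurrence 2 (position 3): between two vowels → [ŋ].
Occurrence 3 (position 5): between two vowels → [ŋ].
Occurrence 4 (position 7): no conditioning environment matches → elsewhere allophone [n].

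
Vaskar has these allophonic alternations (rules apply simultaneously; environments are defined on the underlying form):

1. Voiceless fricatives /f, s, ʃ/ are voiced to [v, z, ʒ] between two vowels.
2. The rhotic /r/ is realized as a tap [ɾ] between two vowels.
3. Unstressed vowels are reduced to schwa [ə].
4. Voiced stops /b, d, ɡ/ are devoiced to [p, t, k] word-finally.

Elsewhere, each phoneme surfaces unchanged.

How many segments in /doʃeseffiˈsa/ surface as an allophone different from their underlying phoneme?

Segments that undergo a rule: /o/ → [ə] (rule 3); /ʃ/ → [ʒ] (rule 1); /e/ → [ə] (rule 3); /s/ → [z] (rule 1); /e/ → [ə] (rule 3); /i/ → [ə] (rule 3); /s/ → [z] (rule 1).
All other segments surface unchanged.

7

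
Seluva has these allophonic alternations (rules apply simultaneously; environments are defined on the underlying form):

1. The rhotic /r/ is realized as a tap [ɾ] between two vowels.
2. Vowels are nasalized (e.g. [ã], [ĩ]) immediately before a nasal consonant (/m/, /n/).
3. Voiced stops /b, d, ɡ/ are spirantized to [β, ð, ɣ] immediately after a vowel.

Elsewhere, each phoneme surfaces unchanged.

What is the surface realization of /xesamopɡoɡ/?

/x/ stays [x].
/e/ (between /x/ and /s/) fails the environment for rule 2, so it stays [e].
/s/ stays [s].
/a/ (between /s/ and /m/): before a nasal consonant, so rule 2 applies → [ã].
/m/ — not in any rule's target class → [m].
/o/ — between /m/ and /p/; rule 2 does not apply here → [o].
/p/ — not in any rule's target class → [p].
/ɡ/ — between /p/ and /o/; rule 3 does not apply here → [ɡ].
/o/ (between /ɡ/ and /ɡ/): rule 2 targets it, but not before a nasal consonant → unchanged [o].
Rule 3 applies to /ɡ/ (word-final: immediately after a vowel) → [ɣ].

[xesãmopɡoɣ]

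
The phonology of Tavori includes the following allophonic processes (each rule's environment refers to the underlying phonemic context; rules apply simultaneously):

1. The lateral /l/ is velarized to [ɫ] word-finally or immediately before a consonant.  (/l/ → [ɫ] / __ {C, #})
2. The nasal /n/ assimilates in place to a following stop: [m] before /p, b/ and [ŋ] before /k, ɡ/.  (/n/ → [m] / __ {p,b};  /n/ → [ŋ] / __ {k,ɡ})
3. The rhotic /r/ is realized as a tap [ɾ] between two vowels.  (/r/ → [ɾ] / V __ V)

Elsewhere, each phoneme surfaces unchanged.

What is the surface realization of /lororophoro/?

[loɾoɾophoɾo]

/l/ — word-initial; rule 1 does not apply here → [l].
/o/ (between /l/ and /r/) is unaffected → [o].
/r/ (between /o/ and /o/): between two vowels, so rule 3 applies → [ɾ].
/o/ stays [o].
/r/ (between /o/ and /o/): between two vowels, so rule 3 applies → [ɾ].
/o/ — not in any rule's target class → [o].
/p/ stays [p].
/h/ (between /p/ and /o/): no rule targets it → [h].
/o/ (between /h/ and /r/) is unaffected → [o].
/r/ (between /o/ and /o/) occurs between two vowels → [ɾ] by rule 3.
/o/ (word-final): no rule targets it → [o].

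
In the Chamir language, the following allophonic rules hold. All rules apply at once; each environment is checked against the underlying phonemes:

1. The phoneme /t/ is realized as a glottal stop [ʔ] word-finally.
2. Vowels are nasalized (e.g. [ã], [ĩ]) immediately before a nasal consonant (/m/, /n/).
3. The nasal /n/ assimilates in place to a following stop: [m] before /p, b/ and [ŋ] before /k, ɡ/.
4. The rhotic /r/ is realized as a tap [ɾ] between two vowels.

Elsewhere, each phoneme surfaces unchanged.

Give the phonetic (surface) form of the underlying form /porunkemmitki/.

[poɾũŋkẽmmitki]

/p/ (word-initial) is unaffected → [p].
/o/ (between /p/ and /r/): rule 2 targets it, but not before a nasal consonant → unchanged [o].
Rule 4 applies to /r/ (between /o/ and /u/: between two vowels) → [ɾ].
/u/ (between /r/ and /n/) occurs before a nasal consonant → [ũ] by rule 2.
/n/ — between /u/ and /k/, before a labial or velar stop — surfaces as [ŋ] (rule 3).
/k/ (between /n/ and /e/): no rule targets it → [k].
/e/ (between /k/ and /m/): before a nasal consonant, so rule 2 applies → [ẽ].
/m/ (between /e/ and /m/) is unaffected → [m].
/m/ stays [m].
/i/ (between /m/ and /t/) is in the target of rule 2 but the environment (before a nasal consonant) is not met → [i].
/t/ — between /i/ and /k/; rule 1 does not apply here → [t].
/k/ (between /t/ and /i/): no rule targets it → [k].
/i/ (word-final) is in the target of rule 2 but the environment (before a nasal consonant) is not met → [i].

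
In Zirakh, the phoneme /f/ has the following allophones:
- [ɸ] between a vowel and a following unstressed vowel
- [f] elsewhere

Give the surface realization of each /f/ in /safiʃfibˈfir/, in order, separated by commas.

Occurrence 1 (position 3): between a vowel and a following unstressed vowel → [ɸ].
Occurrence 2 (position 6): no conditioning environment matches → elsewhere allophone [f].
Occurrence 3 (position 9): no conditioning environment matches → elsewhere allophone [f].

[ɸ], [f], [f]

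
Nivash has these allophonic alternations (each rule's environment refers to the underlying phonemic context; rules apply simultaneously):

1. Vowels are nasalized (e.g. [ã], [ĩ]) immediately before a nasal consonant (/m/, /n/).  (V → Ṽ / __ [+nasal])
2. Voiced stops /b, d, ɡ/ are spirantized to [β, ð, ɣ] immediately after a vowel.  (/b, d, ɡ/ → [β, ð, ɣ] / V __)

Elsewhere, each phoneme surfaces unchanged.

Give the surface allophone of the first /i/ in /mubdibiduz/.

/i/ (between /d/ and /b/): rule 1 targets it, but not before a nasal consonant → unchanged [i].

[i]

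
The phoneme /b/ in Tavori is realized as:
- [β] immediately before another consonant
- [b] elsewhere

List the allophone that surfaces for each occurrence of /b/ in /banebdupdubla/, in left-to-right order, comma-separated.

Occurrence 1 (position 1): no conditioning environment matches → elsewhere allophone [b].
Occurrence 2 (position 5): immediately before another consonant → [β].
Occurrence 3 (position 11): immediately before another consonant → [β].

[b], [β], [β]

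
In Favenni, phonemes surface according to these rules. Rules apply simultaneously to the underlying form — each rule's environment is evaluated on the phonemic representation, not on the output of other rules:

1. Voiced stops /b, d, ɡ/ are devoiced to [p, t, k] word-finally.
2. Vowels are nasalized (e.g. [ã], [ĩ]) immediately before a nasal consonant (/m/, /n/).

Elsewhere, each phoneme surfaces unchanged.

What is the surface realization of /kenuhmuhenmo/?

/e/ (between /k/ and /n/) occurs before a nasal consonant → [ẽ] by rule 2.
/u/ (between /n/ and /h/) fails the environment for rule 2, so it stays [u].
/u/ — between /m/ and /h/; rule 2 does not apply here → [u].
/e/ — between /h/ and /n/, before a nasal consonant — surfaces as [ẽ] (rule 2).
/o/ (word-final) is in the target of rule 2 but the environment (before a nasal consonant) is not met → [o].

[kẽnuhmuhẽnmo]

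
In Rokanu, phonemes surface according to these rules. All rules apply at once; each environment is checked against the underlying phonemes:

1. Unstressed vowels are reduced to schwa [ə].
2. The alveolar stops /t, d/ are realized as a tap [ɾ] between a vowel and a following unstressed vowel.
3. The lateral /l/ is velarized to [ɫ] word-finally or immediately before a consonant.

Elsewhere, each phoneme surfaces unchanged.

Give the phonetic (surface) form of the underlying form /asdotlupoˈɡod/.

/a/ meets the environment for rule 1 (in an unstressed syllable) → [ə].
/s/ (between /a/ and /d/): no rule targets it → [s].
/d/ (between /s/ and /o/): rule 2 targets it, but not between a vowel and a following unstressed vowel → unchanged [d].
/o/ (between /d/ and /t/) occurs in an unstressed syllable → [ə] by rule 1.
/t/ (between /o/ and /l/): rule 2 targets it, but not between a vowel and a following unstressed vowel → unchanged [t].
/l/ — between /t/ and /u/; rule 3 does not apply here → [l].
Rule 1 applies to /u/ (between /l/ and /p/: in an unstressed syllable) → [ə].
/p/ (between /u/ and /o/): no rule targets it → [p].
/o/ meets the environment for rule 1 (in an unstressed syllable) → [ə].
/ɡ/ stays [ɡ].
/o/ (between /ɡ/ and /d/) is in the target of rule 1 but the environment (in an unstressed syllable) is not met → [o].
/d/ (word-final): rule 2 targets it, but not between a vowel and a following unstressed vowel → unchanged [d].

[əsdətləpəˈɡod]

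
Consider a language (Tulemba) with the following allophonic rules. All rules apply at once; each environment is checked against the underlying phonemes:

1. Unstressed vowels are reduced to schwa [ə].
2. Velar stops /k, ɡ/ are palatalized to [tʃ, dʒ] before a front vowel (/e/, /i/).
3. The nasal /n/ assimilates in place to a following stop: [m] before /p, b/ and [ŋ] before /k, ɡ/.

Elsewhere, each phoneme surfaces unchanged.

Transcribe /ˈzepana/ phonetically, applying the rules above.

/z/ (word-initial) is unaffected → [z].
/e/ (between /z/ and /p/) is in the target of rule 1 but the environment (in an unstressed syllable) is not met → [e].
/p/ — not in any rule's target class → [p].
/a/ (between /p/ and /n/) occurs in an unstressed syllable → [ə] by rule 1.
/n/ (between /a/ and /a/) is in the target of rule 3 but the environment (before a labial or velar stop) is not met → [n].
/a/ meets the environment for rule 1 (in an unstressed syllable) → [ə].

[ˈzepənə]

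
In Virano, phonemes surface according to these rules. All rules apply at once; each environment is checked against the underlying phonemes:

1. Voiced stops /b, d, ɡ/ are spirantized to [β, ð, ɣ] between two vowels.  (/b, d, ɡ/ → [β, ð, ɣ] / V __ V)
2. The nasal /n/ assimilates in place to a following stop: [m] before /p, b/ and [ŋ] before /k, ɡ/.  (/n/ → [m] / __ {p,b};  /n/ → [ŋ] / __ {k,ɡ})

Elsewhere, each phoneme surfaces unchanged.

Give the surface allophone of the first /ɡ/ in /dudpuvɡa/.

/ɡ/ (between /v/ and /a/) fails the environment for rule 1, so it stays [ɡ].

[ɡ]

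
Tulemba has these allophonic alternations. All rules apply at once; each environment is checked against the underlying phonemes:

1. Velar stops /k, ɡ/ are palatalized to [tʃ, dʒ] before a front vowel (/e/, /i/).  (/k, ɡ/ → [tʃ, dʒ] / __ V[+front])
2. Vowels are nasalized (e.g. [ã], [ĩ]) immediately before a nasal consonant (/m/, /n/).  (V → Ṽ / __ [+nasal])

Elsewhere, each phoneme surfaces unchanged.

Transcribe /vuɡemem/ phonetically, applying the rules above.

[vudʒẽmẽm]

/v/ — not in any rule's target class → [v].
/u/ (between /v/ and /ɡ/) is in the target of rule 2 but the environment (before a nasal consonant) is not met → [u].
/ɡ/ (between /u/ and /e/) occurs before a front vowel → [dʒ] by rule 1.
/e/ — between /ɡ/ and /m/, before a nasal consonant — surfaces as [ẽ] (rule 2).
/m/ (between /e/ and /e/) is unaffected → [m].
Rule 2 applies to /e/ (between /m/ and /m/: before a nasal consonant) → [ẽ].
/m/ (word-final): no rule targets it → [m].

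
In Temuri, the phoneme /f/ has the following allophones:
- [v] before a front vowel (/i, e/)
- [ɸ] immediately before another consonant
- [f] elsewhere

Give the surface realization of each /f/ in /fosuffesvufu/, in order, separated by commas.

Occurrence 1 (position 1): no conditioning environment matches → elsewhere allophone [f].
Occurrence 2 (position 5): immediately before another consonant → [ɸ].
Occurrence 3 (position 6): before a front vowel (/i, e/) → [v].
Occurrence 4 (position 11): no conditioning environment matches → elsewhere allophone [f].

[f], [ɸ], [v], [f]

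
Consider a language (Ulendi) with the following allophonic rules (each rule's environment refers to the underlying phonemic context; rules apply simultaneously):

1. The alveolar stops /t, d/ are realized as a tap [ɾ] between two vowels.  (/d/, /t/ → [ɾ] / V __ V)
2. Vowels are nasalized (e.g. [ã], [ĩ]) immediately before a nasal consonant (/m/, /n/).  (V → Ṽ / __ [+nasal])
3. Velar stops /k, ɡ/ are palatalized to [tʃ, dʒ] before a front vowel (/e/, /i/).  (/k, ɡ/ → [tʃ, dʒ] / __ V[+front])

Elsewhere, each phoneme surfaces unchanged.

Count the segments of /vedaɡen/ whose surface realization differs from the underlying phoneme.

3

Segments that undergo a rule: /d/ → [ɾ] (rule 1); /ɡ/ → [dʒ] (rule 3); /e/ → [ẽ] (rule 2).
All other segments surface unchanged.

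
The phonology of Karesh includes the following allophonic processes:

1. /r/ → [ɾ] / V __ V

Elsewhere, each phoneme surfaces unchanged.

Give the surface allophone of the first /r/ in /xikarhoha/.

[r]

/r/ (between /a/ and /h/) is in the target of rule 1 but the environment (between two vowels) is not met → [r].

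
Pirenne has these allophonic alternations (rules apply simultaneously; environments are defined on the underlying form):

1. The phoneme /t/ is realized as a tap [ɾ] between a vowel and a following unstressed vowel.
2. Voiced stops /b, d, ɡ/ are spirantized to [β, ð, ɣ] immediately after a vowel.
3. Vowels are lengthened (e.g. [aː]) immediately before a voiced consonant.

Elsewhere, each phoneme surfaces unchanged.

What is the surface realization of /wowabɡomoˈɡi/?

/w/ (word-initial): no rule targets it → [w].
Rule 3 applies to /o/ (between /w/ and /w/: before a voiced consonant) → [oː].
/w/ stays [w].
/a/ meets the environment for rule 3 (before a voiced consonant) → [aː].
/b/ meets the environment for rule 2 (immediately after a vowel) → [β].
/ɡ/ (between /b/ and /o/) is in the target of rule 2 but the environment (immediately after a vowel) is not met → [ɡ].
/o/ (between /ɡ/ and /m/) occurs before a voiced consonant → [oː] by rule 3.
/m/ (between /o/ and /o/) is unaffected → [m].
/o/ — between /m/ and /ɡ/, before a voiced consonant — surfaces as [oː] (rule 3).
Rule 2 applies to /ɡ/ (between /o/ and /i/: immediately after a vowel) → [ɣ].
/i/ (word-final): rule 3 targets it, but not before a voiced consonant → unchanged [i].

[woːwaːβɡoːmoːˈɣi]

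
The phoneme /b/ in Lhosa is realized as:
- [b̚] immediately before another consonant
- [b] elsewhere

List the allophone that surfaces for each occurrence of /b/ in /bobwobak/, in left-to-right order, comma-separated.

[b], [b̚], [b]

Occurrence 1 (position 1): no conditioning environment matches → elsewhere allophone [b].
Occurrence 2 (position 3): immediately before another consonant → [b̚].
Occurrence 3 (position 6): no conditioning environment matches → elsewhere allophone [b].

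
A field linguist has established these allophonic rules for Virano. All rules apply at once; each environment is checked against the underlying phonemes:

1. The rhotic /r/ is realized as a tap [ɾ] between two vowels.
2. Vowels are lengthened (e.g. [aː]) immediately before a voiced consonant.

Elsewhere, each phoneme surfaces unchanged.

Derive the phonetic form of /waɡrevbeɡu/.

/w/ stays [w].
/a/ (between /w/ and /ɡ/) occurs before a voiced consonant → [aː] by rule 2.
/ɡ/ (between /a/ and /r/) is unaffected → [ɡ].
/r/ (between /ɡ/ and /e/) fails the environment for rule 1, so it stays [r].
/e/ meets the environment for rule 2 (before a voiced consonant) → [eː].
/v/ — not in any rule's target class → [v].
/b/ — not in any rule's target class → [b].
/e/ (between /b/ and /ɡ/): before a voiced consonant, so rule 2 applies → [eː].
/ɡ/ — not in any rule's target class → [ɡ].
/u/ — word-final; rule 2 does not apply here → [u].

[waːɡreːvbeːɡu]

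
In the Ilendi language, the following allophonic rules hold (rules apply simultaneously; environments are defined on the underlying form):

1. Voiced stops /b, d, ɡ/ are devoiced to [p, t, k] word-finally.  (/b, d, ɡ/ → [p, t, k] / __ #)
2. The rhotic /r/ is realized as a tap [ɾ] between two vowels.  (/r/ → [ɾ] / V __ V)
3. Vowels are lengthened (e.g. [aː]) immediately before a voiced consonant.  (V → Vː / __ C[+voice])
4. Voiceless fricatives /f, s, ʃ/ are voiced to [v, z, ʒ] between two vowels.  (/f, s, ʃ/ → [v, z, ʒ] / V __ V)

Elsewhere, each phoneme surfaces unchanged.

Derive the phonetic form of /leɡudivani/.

/e/ (between /l/ and /ɡ/) occurs before a voiced consonant → [eː] by rule 3.
/ɡ/ (between /e/ and /u/) fails the environment for rule 1, so it stays [ɡ].
/u/ — between /ɡ/ and /d/, before a voiced consonant — surfaces as [uː] (rule 3).
/d/ — between /u/ and /i/; rule 1 does not apply here → [d].
/i/ (between /d/ and /v/) occurs before a voiced consonant → [iː] by rule 3.
/a/ meets the environment for rule 3 (before a voiced consonant) → [aː].
/i/ (word-final) fails the environment for rule 3, so it stays [i].

[leːɡuːdiːvaːni]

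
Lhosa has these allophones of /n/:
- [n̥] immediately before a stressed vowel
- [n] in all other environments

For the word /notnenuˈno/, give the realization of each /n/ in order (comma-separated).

[n], [n], [n], [n̥]

Occurrence 1 (position 1): no conditioning environment matches → elsewhere allophone [n].
Occurrence 2 (position 4): no conditioning environment matches → elsewhere allophone [n].
Occurrence 3 (position 6): no conditioning environment matches → elsewhere allophone [n].
Occurrence 4 (position 8): immediately before a stressed vowel → [n̥].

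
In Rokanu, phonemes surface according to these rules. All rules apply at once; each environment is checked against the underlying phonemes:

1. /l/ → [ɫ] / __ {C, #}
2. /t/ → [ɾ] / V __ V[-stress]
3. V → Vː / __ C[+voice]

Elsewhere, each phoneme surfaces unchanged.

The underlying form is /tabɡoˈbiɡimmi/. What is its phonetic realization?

/t/ (word-initial): rule 2 targets it, but not between a vowel and a following unstressed vowel → unchanged [t].
/a/ meets the environment for rule 3 (before a voiced consonant) → [aː].
/b/ stays [b].
/ɡ/ (between /b/ and /o/): no rule targets it → [ɡ].
/o/ — between /ɡ/ and /b/, before a voiced consonant — surfaces as [oː] (rule 3).
/b/ — not in any rule's target class → [b].
/i/ (between /b/ and /ɡ/): before a voiced consonant, so rule 3 applies → [iː].
/ɡ/ (between /i/ and /i/): no rule targets it → [ɡ].
Rule 3 applies to /i/ (between /ɡ/ and /m/: before a voiced consonant) → [iː].
/m/ — not in any rule's target class → [m].
/m/ (between /m/ and /i/): no rule targets it → [m].
/i/ — word-final; rule 3 does not apply here → [i].

[taːbɡoːˈbiːɡiːmmi]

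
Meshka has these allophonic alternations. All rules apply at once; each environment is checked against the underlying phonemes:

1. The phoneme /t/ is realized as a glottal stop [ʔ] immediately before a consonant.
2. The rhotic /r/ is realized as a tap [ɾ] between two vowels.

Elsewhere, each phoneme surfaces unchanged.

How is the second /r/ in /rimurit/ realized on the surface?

/r/ (between /u/ and /i/): between two vowels, so rule 2 applies → [ɾ].

[ɾ]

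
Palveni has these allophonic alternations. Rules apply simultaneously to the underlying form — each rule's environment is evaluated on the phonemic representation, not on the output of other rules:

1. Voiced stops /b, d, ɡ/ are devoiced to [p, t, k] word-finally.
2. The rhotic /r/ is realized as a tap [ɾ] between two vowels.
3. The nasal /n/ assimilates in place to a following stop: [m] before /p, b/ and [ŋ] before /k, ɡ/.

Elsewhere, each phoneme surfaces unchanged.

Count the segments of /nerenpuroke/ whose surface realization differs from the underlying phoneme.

Segments that undergo a rule: /r/ → [ɾ] (rule 2); /n/ → [m] (rule 3); /r/ → [ɾ] (rule 2).
All other segments surface unchanged.

3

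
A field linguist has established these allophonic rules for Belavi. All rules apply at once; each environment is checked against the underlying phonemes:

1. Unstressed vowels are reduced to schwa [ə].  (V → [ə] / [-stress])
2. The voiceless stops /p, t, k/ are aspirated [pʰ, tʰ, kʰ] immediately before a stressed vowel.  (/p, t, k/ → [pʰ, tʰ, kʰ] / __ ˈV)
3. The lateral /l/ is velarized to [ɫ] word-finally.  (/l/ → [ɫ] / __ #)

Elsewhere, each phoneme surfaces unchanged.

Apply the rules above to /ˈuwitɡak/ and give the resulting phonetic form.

/u/ (word-initial): rule 1 targets it, but not in an unstressed syllable → unchanged [u].
/i/ (between /w/ and /t/): in an unstressed syllable, so rule 1 applies → [ə].
/t/ — between /i/ and /ɡ/; rule 2 does not apply here → [t].
/a/ — between /ɡ/ and /k/, in an unstressed syllable — surfaces as [ə] (rule 1).
/k/ (word-final): rule 2 targets it, but not immediately before a stressed vowel → unchanged [k].

[ˈuwətɡək]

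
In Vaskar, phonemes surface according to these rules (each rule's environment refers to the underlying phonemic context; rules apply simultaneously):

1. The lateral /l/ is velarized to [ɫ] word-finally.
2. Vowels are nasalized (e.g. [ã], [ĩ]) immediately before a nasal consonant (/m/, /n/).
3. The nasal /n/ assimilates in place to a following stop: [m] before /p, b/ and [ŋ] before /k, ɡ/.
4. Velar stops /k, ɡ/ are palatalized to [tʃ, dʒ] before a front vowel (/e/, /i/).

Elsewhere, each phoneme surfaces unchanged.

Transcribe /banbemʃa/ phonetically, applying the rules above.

/b/ (word-initial): no rule targets it → [b].
/a/ meets the environment for rule 2 (before a nasal consonant) → [ã].
Rule 3 applies to /n/ (between /a/ and /b/: before a labial or velar stop) → [m].
/b/ stays [b].
/e/ (between /b/ and /m/) occurs before a nasal consonant → [ẽ] by rule 2.
/m/ (between /e/ and /ʃ/) is unaffected → [m].
/ʃ/ (between /m/ and /a/) is unaffected → [ʃ].
/a/ — word-final; rule 2 does not apply here → [a].

[bãmbẽmʃa]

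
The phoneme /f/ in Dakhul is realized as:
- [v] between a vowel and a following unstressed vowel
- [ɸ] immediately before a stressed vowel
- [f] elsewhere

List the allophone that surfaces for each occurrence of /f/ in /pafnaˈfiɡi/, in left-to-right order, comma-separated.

[f], [ɸ]

Occurrence 1 (position 3): no conditioning environment matches → elsewhere allophone [f].
Occurrence 2 (position 6): immediately before a stressed vowel → [ɸ].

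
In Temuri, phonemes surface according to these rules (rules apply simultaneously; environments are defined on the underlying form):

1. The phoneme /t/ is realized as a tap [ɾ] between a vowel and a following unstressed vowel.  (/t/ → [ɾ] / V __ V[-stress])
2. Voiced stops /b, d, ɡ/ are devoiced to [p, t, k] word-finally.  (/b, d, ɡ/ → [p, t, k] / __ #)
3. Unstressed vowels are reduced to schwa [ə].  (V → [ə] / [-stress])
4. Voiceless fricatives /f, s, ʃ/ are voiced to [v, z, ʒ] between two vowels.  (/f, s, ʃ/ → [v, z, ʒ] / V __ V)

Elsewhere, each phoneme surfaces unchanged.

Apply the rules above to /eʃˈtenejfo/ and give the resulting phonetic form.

/e/ (word-initial) occurs in an unstressed syllable → [ə] by rule 3.
/ʃ/ (between /e/ and /t/): rule 4 targets it, but not between two vowels → unchanged [ʃ].
/t/ (between /ʃ/ and /e/) fails the environment for rule 1, so it stays [t].
/e/ (between /t/ and /n/): rule 3 targets it, but not in an unstressed syllable → unchanged [e].
/n/ — not in any rule's target class → [n].
/e/ meets the environment for rule 3 (in an unstressed syllable) → [ə].
/j/ — not in any rule's target class → [j].
/f/ — between /j/ and /o/; rule 4 does not apply here → [f].
/o/ — word-final, in an unstressed syllable — surfaces as [ə] (rule 3).

[əʃˈtenəjfə]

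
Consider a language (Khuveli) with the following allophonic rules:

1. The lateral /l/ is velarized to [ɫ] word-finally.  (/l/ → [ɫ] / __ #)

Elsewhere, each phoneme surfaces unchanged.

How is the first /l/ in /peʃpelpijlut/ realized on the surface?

[l]

/l/ (between /e/ and /p/) is in the target of rule 1 but the environment (word-finally) is not met → [l].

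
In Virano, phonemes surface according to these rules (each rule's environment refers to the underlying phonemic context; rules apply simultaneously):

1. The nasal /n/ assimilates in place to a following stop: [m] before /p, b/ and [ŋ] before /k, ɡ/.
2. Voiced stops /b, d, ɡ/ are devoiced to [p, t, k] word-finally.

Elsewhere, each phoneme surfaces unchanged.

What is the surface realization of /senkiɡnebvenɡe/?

/n/ (between /e/ and /k/): before a labial or velar stop, so rule 1 applies → [ŋ].
/ɡ/ (between /i/ and /n/) fails the environment for rule 2, so it stays [ɡ].
/n/ — between /ɡ/ and /e/; rule 1 does not apply here → [n].
/b/ (between /e/ and /v/) is in the target of rule 2 but the environment (word-finally) is not met → [b].
Rule 1 applies to /n/ (between /e/ and /ɡ/: before a labial or velar stop) → [ŋ].
/ɡ/ (between /n/ and /e/): rule 2 targets it, but not word-finally → unchanged [ɡ].

[seŋkiɡnebveŋɡe]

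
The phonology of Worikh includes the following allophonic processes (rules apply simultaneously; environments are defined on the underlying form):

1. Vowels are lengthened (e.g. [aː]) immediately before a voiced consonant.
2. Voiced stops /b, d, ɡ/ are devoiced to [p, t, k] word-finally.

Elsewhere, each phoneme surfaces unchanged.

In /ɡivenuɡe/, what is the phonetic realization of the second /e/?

[e]

/e/ — word-final; rule 1 does not apply here → [e].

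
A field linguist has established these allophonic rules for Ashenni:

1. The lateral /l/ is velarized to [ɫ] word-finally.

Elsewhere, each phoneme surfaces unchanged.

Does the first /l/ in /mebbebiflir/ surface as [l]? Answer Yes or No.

Yes

/l/ (between /f/ and /i/) fails the environment for rule 1, so it stays [l].
The actual realization is [l], which matches [l].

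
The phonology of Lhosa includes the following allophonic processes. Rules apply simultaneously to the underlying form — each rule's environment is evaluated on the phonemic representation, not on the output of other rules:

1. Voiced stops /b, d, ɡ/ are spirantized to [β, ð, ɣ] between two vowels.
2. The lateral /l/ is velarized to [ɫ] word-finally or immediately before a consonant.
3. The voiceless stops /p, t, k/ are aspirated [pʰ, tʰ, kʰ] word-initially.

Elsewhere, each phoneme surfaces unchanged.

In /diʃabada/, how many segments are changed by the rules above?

Segments that undergo a rule: /b/ → [β] (rule 1); /d/ → [ð] (rule 1).
All other segments surface unchanged.

2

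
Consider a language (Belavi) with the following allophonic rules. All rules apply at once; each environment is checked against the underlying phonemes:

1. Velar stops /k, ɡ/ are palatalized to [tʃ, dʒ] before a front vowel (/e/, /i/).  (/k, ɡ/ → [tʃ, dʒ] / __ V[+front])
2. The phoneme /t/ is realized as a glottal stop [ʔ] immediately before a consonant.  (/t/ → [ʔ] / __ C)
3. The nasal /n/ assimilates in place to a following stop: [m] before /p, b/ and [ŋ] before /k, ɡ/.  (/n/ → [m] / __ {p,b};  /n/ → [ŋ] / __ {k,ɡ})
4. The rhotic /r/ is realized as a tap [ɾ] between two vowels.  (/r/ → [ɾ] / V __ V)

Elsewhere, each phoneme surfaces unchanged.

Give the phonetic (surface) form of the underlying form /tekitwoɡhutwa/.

[tetʃiʔwoɡhuʔwa]

/t/ (word-initial): rule 2 targets it, but not immediately before a consonant → unchanged [t].
/e/ — not in any rule's target class → [e].
/k/ (between /e/ and /i/): before a front vowel, so rule 1 applies → [tʃ].
/i/ (between /k/ and /t/) is unaffected → [i].
/t/ (between /i/ and /w/) occurs immediately before a consonant → [ʔ] by rule 2.
/w/ (between /t/ and /o/) is unaffected → [w].
/o/ — not in any rule's target class → [o].
/ɡ/ — between /o/ and /h/; rule 1 does not apply here → [ɡ].
/h/ stays [h].
/u/ — not in any rule's target class → [u].
Rule 2 applies to /t/ (between /u/ and /w/: immediately before a consonant) → [ʔ].
/w/ (between /t/ and /a/): no rule targets it → [w].
/a/ (word-final): no rule targets it → [a].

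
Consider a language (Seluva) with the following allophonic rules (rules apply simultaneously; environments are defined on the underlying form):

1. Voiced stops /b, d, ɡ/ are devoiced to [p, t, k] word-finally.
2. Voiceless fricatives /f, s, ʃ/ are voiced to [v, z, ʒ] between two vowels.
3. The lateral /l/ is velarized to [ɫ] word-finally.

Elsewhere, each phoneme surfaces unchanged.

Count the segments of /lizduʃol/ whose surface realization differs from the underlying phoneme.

2

Segments that undergo a rule: /ʃ/ → [ʒ] (rule 2); /l/ → [ɫ] (rule 3).
All other segments surface unchanged.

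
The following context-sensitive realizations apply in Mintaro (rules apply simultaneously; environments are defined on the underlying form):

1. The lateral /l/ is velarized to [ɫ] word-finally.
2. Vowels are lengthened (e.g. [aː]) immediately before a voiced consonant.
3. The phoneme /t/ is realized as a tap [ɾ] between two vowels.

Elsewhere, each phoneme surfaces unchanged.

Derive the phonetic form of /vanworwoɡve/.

/v/ (word-initial) is unaffected → [v].
/a/ meets the environment for rule 2 (before a voiced consonant) → [aː].
/n/ (between /a/ and /w/): no rule targets it → [n].
/w/ (between /n/ and /o/) is unaffected → [w].
/o/ (between /w/ and /r/) occurs before a voiced consonant → [oː] by rule 2.
/r/ (between /o/ and /w/) is unaffected → [r].
/w/ (between /r/ and /o/): no rule targets it → [w].
Rule 2 applies to /o/ (between /w/ and /ɡ/: before a voiced consonant) → [oː].
/ɡ/ — not in any rule's target class → [ɡ].
/v/ (between /ɡ/ and /e/) is unaffected → [v].
/e/ (word-final) is in the target of rule 2 but the environment (before a voiced consonant) is not met → [e].

[vaːnwoːrwoːɡve]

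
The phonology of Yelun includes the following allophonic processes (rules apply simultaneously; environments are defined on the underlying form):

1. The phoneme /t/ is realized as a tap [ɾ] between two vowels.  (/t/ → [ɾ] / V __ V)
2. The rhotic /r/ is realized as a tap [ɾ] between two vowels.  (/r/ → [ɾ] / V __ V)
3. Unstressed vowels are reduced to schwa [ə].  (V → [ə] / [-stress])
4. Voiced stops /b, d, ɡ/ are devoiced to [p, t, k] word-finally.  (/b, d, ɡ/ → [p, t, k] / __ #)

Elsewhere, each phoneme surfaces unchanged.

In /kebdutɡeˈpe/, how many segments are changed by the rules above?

Segments that undergo a rule: /e/ → [ə] (rule 3); /u/ → [ə] (rule 3); /e/ → [ə] (rule 3).
All other segments surface unchanged.

3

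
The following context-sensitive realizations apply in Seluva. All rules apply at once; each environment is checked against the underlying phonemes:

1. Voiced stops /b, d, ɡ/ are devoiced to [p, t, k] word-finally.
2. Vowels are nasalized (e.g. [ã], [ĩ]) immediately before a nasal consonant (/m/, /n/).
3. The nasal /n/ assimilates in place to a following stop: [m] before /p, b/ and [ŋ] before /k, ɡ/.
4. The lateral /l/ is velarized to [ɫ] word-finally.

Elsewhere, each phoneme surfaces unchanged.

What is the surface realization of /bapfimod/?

[bapfĩmot]

/b/ (word-initial): rule 1 targets it, but not word-finally → unchanged [b].
/a/ — between /b/ and /p/; rule 2 does not apply here → [a].
/p/ — not in any rule's target class → [p].
/f/ (between /p/ and /i/) is unaffected → [f].
Rule 2 applies to /i/ (between /f/ and /m/: before a nasal consonant) → [ĩ].
/m/ (between /i/ and /o/): no rule targets it → [m].
/o/ (between /m/ and /d/) is in the target of rule 2 but the environment (before a nasal consonant) is not met → [o].
/d/ — word-final, word-finally — surfaces as [t] (rule 1).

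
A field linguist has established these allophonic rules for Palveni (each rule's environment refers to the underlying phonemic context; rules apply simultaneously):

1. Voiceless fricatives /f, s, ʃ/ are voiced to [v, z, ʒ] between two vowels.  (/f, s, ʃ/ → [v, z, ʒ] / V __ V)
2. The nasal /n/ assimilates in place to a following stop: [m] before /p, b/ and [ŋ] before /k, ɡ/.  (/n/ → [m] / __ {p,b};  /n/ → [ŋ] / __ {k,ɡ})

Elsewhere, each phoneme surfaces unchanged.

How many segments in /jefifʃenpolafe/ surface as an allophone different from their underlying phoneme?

Segments that undergo a rule: /f/ → [v] (rule 1); /n/ → [m] (rule 2); /f/ → [v] (rule 1).
All other segments surface unchanged.

3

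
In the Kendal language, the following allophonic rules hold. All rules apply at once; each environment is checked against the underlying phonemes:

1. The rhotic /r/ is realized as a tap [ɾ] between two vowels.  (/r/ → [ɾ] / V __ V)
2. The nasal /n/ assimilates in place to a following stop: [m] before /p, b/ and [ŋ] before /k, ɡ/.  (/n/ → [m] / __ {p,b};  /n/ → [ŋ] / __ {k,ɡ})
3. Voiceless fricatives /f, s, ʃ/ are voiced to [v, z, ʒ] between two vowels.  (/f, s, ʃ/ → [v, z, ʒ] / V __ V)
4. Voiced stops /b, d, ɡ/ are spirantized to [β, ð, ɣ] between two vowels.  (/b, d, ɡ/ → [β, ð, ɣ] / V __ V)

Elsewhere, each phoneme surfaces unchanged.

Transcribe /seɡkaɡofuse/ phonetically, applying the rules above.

[seɡkaɣovuze]

/s/ (word-initial) fails the environment for rule 3, so it stays [s].
/ɡ/ (between /e/ and /k/): rule 4 targets it, but not between two vowels → unchanged [ɡ].
/ɡ/ (between /a/ and /o/): between two vowels, so rule 4 applies → [ɣ].
/f/ (between /o/ and /u/) occurs between two vowels → [v] by rule 3.
/s/ (between /u/ and /e/): between two vowels, so rule 3 applies → [z].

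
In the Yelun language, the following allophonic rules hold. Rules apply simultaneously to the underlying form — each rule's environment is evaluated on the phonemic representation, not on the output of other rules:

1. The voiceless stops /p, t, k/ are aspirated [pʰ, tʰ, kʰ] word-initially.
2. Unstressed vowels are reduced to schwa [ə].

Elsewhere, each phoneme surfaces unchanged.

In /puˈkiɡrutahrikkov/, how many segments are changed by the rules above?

Segments that undergo a rule: /p/ → [pʰ] (rule 1); /u/ → [ə] (rule 2); /u/ → [ə] (rule 2); /a/ → [ə] (rule 2); /i/ → [ə] (rule 2); /o/ → [ə] (rule 2).
All other segments surface unchanged.

6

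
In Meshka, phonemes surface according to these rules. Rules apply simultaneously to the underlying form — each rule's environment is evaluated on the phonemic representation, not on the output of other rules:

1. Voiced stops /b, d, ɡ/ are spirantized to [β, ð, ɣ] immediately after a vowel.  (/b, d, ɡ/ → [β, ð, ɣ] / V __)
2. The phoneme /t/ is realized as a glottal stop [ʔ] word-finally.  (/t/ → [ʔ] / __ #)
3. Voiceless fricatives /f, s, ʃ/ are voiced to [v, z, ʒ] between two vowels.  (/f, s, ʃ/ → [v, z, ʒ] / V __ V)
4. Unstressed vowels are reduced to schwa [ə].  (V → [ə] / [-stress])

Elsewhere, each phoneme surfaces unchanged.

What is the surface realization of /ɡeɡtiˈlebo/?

/ɡ/ (word-initial): rule 1 targets it, but not immediately after a vowel → unchanged [ɡ].
/e/ (between /ɡ/ and /ɡ/): in an unstressed syllable, so rule 4 applies → [ə].
/ɡ/ — between /e/ and /t/, immediately after a vowel — surfaces as [ɣ] (rule 1).
/t/ (between /ɡ/ and /i/): rule 2 targets it, but not word-finally → unchanged [t].
Rule 4 applies to /i/ (between /t/ and /l/: in an unstressed syllable) → [ə].
/l/ (between /i/ and /e/) is unaffected → [l].
/e/ (between /l/ and /b/): rule 4 targets it, but not in an unstressed syllable → unchanged [e].
/b/ (between /e/ and /o/): immediately after a vowel, so rule 1 applies → [β].
/o/ (word-final): in an unstressed syllable, so rule 4 applies → [ə].

[ɡəɣtəˈleβə]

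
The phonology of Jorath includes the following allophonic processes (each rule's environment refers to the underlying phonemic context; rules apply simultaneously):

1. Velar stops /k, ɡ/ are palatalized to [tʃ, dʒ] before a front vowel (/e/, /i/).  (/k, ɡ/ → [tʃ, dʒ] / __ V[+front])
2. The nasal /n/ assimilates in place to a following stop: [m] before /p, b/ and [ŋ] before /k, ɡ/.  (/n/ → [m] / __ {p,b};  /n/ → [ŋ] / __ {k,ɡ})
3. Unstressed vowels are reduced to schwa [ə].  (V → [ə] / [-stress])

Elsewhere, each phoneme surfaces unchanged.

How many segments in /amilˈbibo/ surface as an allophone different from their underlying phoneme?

Segments that undergo a rule: /a/ → [ə] (rule 3); /i/ → [ə] (rule 3); /o/ → [ə] (rule 3).
All other segments surface unchanged.

3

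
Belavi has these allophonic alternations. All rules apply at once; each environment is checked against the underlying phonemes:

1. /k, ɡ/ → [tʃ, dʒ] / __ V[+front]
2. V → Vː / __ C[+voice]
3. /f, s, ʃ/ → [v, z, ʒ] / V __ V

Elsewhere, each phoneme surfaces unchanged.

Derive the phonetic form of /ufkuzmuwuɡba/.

/u/ (word-initial) is in the target of rule 2 but the environment (before a voiced consonant) is not met → [u].
/f/ (between /u/ and /k/) is in the target of rule 3 but the environment (between two vowels) is not met → [f].
/k/ — between /f/ and /u/; rule 1 does not apply here → [k].
/u/ (between /k/ and /z/): before a voiced consonant, so rule 2 applies → [uː].
/z/ (between /u/ and /m/) is unaffected → [z].
/m/ (between /z/ and /u/): no rule targets it → [m].
Rule 2 applies to /u/ (between /m/ and /w/: before a voiced consonant) → [uː].
/w/ stays [w].
/u/ — between /w/ and /ɡ/, before a voiced consonant — surfaces as [uː] (rule 2).
/ɡ/ — between /u/ and /b/; rule 1 does not apply here → [ɡ].
/b/ (between /ɡ/ and /a/): no rule targets it → [b].
/a/ (word-final): rule 2 targets it, but not before a voiced consonant → unchanged [a].

[ufkuːzmuːwuːɡba]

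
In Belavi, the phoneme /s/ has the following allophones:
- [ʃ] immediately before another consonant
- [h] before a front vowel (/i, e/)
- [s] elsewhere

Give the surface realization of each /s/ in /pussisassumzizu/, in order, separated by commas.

[ʃ], [h], [s], [ʃ], [s]

Occurrence 1 (position 3): immediately before another consonant → [ʃ].
Occurrence 2 (position 4): before a front vowel (/i, e/) → [h].
Occurrence 3 (position 6): no conditioning environment matches → elsewhere allophone [s].
Occurrence 4 (position 8): immediately before another consonant → [ʃ].
Occurrence 5 (position 9): no conditioning environment matches → elsewhere allophone [s].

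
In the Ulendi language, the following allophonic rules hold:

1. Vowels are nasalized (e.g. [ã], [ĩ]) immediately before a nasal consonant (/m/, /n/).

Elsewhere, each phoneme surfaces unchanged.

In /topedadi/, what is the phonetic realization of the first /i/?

/i/ — word-final; rule 1 does not apply here → [i].

[i]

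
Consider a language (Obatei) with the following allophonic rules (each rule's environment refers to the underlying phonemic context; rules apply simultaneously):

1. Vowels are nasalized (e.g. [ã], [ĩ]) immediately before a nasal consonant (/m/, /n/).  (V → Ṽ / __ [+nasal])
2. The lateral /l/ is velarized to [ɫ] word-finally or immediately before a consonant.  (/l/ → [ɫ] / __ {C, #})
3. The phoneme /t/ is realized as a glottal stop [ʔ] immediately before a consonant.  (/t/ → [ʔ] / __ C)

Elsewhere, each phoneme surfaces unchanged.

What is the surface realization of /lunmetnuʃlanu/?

[lũnmeʔnuʃlãnu]

/l/ — word-initial; rule 2 does not apply here → [l].
/u/ meets the environment for rule 1 (before a nasal consonant) → [ũ].
/e/ (between /m/ and /t/) fails the environment for rule 1, so it stays [e].
Rule 3 applies to /t/ (between /e/ and /n/: immediately before a consonant) → [ʔ].
/u/ (between /n/ and /ʃ/) is in the target of rule 1 but the environment (before a nasal consonant) is not met → [u].
/l/ (between /ʃ/ and /a/): rule 2 targets it, but not word-finally or immediately before a consonant → unchanged [l].
Rule 1 applies to /a/ (between /l/ and /n/: before a nasal consonant) → [ã].
/u/ (word-final) fails the environment for rule 1, so it stays [u].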